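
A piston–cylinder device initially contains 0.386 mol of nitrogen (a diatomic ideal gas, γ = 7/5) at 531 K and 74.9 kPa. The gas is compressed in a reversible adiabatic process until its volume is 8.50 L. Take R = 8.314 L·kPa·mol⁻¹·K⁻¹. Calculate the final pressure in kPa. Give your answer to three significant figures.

P₂ ≈ 297 kPa

From PV = nRT: V₁ = nRT₁/P₁ = 22.75 L.
Reversible adiabatic, γ = 7/5: T₂ = T₁·(V₁/V₂)^(γ−1) = 787.3 K; P₂ = P₁·(V₁/V₂)^γ = 297.2 kPa.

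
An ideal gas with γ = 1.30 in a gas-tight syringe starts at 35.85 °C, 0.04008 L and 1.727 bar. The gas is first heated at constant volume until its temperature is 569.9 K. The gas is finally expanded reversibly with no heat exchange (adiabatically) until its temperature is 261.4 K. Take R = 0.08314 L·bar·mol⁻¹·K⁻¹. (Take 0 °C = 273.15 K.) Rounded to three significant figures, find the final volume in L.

Convert: T₁ = 309.0 K.
Isochoric, so P/T is constant: V₂ = V₁; P₂ = P₁·(T₂/T₁) = 3.185 bar.
Reversible adiabatic, γ = 1.30: P₃ = P₂·(T₃/T₂)^(γ/(γ−1)) = 0.1087 bar; V₃ = V₂·(T₂/T₃)^(1/(γ−1)) = 0.5386 L.

V₃ ≈ 0.539 L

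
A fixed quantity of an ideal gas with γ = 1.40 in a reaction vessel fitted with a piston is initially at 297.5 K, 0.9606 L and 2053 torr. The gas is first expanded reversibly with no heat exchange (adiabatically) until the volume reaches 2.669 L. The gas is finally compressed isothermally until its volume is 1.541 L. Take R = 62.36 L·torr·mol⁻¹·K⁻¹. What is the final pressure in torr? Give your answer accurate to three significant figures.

P₃ ≈ 850 torr

Reversible adiabatic, γ = 1.40: T₂ = T₁·(V₁/V₂)^(γ−1) = 197.7 K; P₂ = P₁·(V₁/V₂)^γ = 491.0 torr.
Isothermal, so P V is constant: T₃ = T₂; P₃ = P₂·(V₂/V₃) = 850.4 torr.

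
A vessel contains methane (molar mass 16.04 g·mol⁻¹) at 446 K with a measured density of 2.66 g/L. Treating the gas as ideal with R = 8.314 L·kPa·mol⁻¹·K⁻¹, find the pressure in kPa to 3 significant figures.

ρ = PM/(RT) ⇒ P = ρRT/M = (2.66 × 8.314 × 446.0) / 16.04

P ≈ 615 kPa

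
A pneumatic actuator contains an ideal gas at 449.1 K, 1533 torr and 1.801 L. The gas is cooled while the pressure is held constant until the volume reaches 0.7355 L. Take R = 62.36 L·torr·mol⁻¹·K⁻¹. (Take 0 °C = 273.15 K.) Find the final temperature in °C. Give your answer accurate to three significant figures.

Isobaric, so V/T is constant: P₂ = P₁; T₂ = T₁·(V₂/V₁) = 183.4 K.

T₂ ≈ -89.7 °C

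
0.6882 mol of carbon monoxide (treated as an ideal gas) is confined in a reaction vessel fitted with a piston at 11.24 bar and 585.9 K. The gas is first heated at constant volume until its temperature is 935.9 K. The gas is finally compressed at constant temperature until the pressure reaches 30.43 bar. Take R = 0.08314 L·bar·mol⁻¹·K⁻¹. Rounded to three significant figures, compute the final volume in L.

From PV = nRT: V₁ = nRT₁/P₁ = 2.983 L.
V constant ⇒ P ∝ T: V₂ = V₁; P₂ = P₁·(T₂/T₁) = 17.95 bar.
Isothermal, so P V is constant: T₃ = T₂; V₃ = V₂·(P₂/P₃) = 1.760 L.

V₃ ≈ 1.76 L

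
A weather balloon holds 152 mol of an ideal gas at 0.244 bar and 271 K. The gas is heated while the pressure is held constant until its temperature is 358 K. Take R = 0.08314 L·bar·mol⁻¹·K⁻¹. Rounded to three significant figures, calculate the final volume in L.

V₂ ≈ 1.85e+04 L

From PV = nRT: V₁ = nRT₁/P₁ = 1.404e+04 L.
P constant ⇒ V ∝ T: P₂ = P₁; V₂ = V₁·(T₂/T₁) = 1.854e+04 L.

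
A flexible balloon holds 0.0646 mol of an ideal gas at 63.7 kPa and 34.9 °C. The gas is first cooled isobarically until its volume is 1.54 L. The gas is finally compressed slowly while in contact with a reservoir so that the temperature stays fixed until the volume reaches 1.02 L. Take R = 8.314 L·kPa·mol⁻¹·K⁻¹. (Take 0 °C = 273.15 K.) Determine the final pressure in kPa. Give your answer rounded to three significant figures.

Convert: T₁ = 308.0 K.
From PV = nRT: V₁ = nRT₁/P₁ = 2.597 L.
P constant ⇒ V ∝ T: P₂ = P₁; T₂ = T₁·(V₂/V₁) = 182.6 K.
Isothermal, so P V is constant: T₃ = T₂; P₃ = P₂·(V₂/V₃) = 96.17 kPa.

P₃ ≈ 96.2 kPa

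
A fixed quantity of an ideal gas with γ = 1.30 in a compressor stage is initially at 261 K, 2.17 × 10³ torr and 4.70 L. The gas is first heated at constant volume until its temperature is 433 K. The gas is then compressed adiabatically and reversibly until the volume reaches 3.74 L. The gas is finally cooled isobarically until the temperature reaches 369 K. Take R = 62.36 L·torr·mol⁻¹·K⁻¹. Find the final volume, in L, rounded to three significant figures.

V constant ⇒ P ∝ T: V₂ = V₁; P₂ = P₁·(T₂/T₁) = 3600 torr.
Adiabatic (γ = 1.30), T V^(γ−1) and P V^γ constant: T₃ = T₂·(V₂/V₃)^(γ−1) = 463.7 K; P₃ = P₂·(V₂/V₃)^γ = 4845 torr.
P constant ⇒ V ∝ T: P₄ = P₃; V₄ = V₃·(T₄/T₃) = 2.976 L.

V₄ ≈ 2.98 L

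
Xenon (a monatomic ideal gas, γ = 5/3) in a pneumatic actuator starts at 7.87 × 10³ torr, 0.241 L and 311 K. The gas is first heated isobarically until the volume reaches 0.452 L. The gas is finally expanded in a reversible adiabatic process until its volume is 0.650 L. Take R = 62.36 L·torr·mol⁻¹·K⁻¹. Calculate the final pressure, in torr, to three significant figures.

P₃ ≈ 4.30e+03 torr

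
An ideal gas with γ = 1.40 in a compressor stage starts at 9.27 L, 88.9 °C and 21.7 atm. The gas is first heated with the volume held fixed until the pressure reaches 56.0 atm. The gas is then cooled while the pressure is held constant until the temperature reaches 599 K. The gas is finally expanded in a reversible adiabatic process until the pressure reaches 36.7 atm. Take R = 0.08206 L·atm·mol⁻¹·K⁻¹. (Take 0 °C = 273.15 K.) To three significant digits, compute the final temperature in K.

T₄ ≈ 531 K

Convert: T₁ = 362.0 K.
Isochoric, so P/T is constant: V₂ = V₁; T₂ = T₁·(P₂/P₁) = 934.3 K.
P constant ⇒ V ∝ T: P₃ = P₂; V₃ = V₂·(T₃/T₂) = 5.943 L.
Adiabatic (γ = 1.40), T V^(γ−1) and P V^γ constant: T₄ = T₃·(P₄/P₃)^((γ−1)/γ) = 530.9 K; V₄ = V₃·(P₃/P₄)^(1/γ) = 8.037 L.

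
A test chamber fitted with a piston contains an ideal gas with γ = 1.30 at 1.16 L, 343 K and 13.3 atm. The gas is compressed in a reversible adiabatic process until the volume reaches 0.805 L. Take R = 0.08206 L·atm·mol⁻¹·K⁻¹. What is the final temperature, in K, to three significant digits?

T₂ ≈ 383 K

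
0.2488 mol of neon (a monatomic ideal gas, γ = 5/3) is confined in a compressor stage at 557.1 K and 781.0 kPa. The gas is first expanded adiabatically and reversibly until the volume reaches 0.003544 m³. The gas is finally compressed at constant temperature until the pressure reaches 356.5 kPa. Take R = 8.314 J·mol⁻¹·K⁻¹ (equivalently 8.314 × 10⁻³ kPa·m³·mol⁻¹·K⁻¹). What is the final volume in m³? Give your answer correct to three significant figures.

From PV = nRT: V₁ = nRT₁/P₁ = 0.001476 m³.
Adiabatic (γ = 5/3), T V^(γ−1) and P V^γ constant: T₂ = T₁·(V₁/V₂)^(γ−1) = 310.6 K; P₂ = P₁·(V₁/V₂)^γ = 181.3 kPa.
T constant ⇒ Boyle's law P V = const: T₃ = T₂; V₃ = V₂·(P₂/P₃) = 0.001802 m³.

V₃ ≈ 0.00180 m³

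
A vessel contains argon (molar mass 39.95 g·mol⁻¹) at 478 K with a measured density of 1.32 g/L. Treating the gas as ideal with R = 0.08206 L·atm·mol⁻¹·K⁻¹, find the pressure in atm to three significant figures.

P ≈ 1.30 atm

ρ = PM/(RT) ⇒ P = ρRT/M = (1.32 × 0.08206 × 478.0) / 39.95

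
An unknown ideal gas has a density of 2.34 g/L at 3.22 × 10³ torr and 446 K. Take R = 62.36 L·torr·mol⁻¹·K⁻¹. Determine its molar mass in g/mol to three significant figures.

M ≈ 20.2 g/mol

ρ = PM/(RT) ⇒ M = ρRT/P = (2.34 × 62.36 × 446.0) / 3.22e+03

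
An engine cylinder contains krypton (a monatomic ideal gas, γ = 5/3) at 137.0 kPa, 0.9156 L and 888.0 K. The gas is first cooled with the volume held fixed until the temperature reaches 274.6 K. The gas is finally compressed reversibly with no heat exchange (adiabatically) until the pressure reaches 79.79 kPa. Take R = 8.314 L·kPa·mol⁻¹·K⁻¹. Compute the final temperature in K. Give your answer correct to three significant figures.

Isochoric, so P/T is constant: V₂ = V₁; P₂ = P₁·(T₂/T₁) = 42.37 kPa.
Reversible adiabatic, γ = 5/3: T₃ = T₂·(P₃/P₂)^((γ−1)/γ) = 353.7 K; V₃ = V₂·(P₂/P₃)^(1/γ) = 0.6262 L.

T₃ ≈ 354 K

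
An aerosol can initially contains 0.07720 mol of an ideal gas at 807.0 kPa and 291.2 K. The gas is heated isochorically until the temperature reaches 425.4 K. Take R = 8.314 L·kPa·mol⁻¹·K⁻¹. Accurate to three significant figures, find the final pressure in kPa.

P₂ ≈ 1.18e+03 kPa

From PV = nRT: V₁ = nRT₁/P₁ = 0.2316 L.
Isochoric, so P/T is constant: V₂ = V₁; P₂ = P₁·(T₂/T₁) = 1179 kPa.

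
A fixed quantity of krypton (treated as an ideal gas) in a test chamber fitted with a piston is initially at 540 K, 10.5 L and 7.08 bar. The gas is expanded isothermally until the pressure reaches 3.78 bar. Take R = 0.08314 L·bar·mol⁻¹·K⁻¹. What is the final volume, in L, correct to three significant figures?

Isothermal, so P V is constant: T₂ = T₁; V₂ = V₁·(P₁/P₂) = 19.67 L.

V₂ ≈ 19.7 L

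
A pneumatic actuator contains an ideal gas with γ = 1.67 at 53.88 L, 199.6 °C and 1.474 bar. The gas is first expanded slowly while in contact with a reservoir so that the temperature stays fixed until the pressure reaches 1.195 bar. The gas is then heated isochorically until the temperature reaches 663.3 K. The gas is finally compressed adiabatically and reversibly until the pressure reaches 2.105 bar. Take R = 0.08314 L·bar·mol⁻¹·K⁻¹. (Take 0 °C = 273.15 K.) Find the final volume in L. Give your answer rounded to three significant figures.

V₄ ≈ 58.0 L

Convert: T₁ = 472.8 K.
Isothermal, so P V is constant: T₂ = T₁; V₂ = V₁·(P₁/P₂) = 66.46 L.
V constant ⇒ P ∝ T: V₃ = V₂; P₃ = P₂·(T₃/T₂) = 1.677 bar.
Adiabatic (γ = 1.67), T V^(γ−1) and P V^γ constant: T₄ = T₃·(P₄/P₃)^((γ−1)/γ) = 726.7 K; V₄ = V₃·(P₃/P₄)^(1/γ) = 58.00 L.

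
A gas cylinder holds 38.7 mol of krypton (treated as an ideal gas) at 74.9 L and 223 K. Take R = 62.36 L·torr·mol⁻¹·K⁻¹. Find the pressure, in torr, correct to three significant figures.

P ≈ 7.19e+03 torr

PV = nRT ⇒ P = nRT/V = (38.7 × 62.36 × 223) / 74.9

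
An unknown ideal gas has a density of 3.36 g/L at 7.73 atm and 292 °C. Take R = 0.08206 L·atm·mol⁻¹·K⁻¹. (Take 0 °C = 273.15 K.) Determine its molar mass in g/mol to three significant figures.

M ≈ 20.2 g/mol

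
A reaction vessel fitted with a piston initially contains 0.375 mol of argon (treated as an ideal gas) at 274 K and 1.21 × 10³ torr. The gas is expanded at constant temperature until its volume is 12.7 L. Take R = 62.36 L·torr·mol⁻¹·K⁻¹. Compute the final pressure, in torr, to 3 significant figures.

P₂ ≈ 505 torr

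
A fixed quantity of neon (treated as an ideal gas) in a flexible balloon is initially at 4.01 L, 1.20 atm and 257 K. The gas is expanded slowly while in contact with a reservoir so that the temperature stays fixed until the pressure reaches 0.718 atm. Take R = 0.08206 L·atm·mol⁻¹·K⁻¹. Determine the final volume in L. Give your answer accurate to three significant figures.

Isothermal, so P V is constant: T₂ = T₁; V₂ = V₁·(P₁/P₂) = 6.702 L.

V₂ ≈ 6.70 L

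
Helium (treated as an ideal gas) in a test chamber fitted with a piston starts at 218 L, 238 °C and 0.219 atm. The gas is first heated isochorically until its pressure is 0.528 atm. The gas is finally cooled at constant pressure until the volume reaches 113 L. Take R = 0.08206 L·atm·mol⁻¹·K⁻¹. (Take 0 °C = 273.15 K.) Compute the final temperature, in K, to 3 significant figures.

Convert: T₁ = 511.1 K.
Isochoric, so P/T is constant: V₂ = V₁; T₂ = T₁·(P₂/P₁) = 1232 K.
P constant ⇒ V ∝ T: P₃ = P₂; T₃ = T₂·(V₃/V₂) = 638.8 K.

T₃ ≈ 639 K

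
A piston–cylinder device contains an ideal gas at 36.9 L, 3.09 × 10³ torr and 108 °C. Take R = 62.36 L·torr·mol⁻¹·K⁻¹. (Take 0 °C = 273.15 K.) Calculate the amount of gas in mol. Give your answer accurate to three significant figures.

Convert: T = 381.15 K.
PV = nRT ⇒ n = PV/(RT) = (3.09e+03 × 36.9) / (62.36 × 381.15)

n ≈ 4.80 mol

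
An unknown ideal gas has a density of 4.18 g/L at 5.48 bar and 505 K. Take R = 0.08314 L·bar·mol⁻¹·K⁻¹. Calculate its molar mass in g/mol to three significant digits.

ρ = PM/(RT) ⇒ M = ρRT/P = (4.18 × 0.08314 × 505.0) / 5.48

M ≈ 32.0 g/mol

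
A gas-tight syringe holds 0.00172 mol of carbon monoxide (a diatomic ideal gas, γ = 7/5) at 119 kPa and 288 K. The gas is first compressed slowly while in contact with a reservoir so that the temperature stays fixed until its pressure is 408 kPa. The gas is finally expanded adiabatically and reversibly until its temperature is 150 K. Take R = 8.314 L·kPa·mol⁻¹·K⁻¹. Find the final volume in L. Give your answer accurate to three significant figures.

V₃ ≈ 0.0516 L

From PV = nRT: V₁ = nRT₁/P₁ = 0.03461 L.
T constant ⇒ Boyle's law P V = const: T₂ = T₁; V₂ = V₁·(P₁/P₂) = 0.01009 L.
Adiabatic (γ = 7/5), T V^(γ−1) and P V^γ constant: P₃ = P₂·(T₃/T₂)^(γ/(γ−1)) = 41.60 kPa; V₃ = V₂·(T₂/T₃)^(1/(γ−1)) = 0.05156 L.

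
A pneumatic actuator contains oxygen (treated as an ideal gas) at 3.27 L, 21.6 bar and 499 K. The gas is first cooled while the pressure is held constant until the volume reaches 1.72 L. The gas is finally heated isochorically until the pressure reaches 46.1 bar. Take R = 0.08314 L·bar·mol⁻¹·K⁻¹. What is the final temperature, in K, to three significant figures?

Isobaric, so V/T is constant: P₂ = P₁; T₂ = T₁·(V₂/V₁) = 262.5 K.
Isochoric, so P/T is constant: V₃ = V₂; T₃ = T₂·(P₃/P₂) = 560.2 K.

T₃ ≈ 560 K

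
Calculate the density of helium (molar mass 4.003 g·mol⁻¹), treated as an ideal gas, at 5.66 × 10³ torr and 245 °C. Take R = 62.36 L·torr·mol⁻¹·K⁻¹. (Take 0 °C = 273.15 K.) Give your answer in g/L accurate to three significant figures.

ρ = PM/(RT) = (5.66e+03 × 4.003) / (62.36 × 518.1)

ρ ≈ 0.701 g/L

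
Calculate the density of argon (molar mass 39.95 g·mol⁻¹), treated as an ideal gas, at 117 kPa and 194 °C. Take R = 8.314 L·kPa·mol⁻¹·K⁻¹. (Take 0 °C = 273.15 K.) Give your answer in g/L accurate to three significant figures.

ρ ≈ 1.20 g/L

ρ = PM/(RT) = (117 × 39.95) / (8.314 × 467.1)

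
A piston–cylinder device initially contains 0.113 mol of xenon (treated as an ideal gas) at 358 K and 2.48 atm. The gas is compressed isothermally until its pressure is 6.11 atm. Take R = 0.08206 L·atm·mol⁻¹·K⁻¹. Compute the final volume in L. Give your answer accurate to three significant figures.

V₂ ≈ 0.543 L

From PV = nRT: V₁ = nRT₁/P₁ = 1.339 L.
T constant ⇒ Boyle's law P V = const: T₂ = T₁; V₂ = V₁·(P₁/P₂) = 0.5433 L.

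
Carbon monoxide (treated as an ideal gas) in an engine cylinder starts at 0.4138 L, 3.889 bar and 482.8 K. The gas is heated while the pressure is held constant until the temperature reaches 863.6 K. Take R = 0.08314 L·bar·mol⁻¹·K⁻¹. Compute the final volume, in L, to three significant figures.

V₂ ≈ 0.740 L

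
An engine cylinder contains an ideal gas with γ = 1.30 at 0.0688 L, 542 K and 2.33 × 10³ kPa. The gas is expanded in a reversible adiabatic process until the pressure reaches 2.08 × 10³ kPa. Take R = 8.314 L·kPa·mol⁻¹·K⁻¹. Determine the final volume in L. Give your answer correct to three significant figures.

V₂ ≈ 0.0751 L

Adiabatic (γ = 1.30), T V^(γ−1) and P V^γ constant: T₂ = T₁·(P₂/P₁)^((γ−1)/γ) = 528.0 K; V₂ = V₁·(P₁/P₂)^(1/γ) = 0.07508 L.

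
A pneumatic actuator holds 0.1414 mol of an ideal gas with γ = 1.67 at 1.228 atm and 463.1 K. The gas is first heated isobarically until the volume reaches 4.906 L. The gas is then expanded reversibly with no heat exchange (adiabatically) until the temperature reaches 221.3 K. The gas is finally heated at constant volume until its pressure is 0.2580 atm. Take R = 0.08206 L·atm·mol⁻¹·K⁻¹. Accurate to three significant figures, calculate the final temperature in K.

T₄ ≈ 390 K

From PV = nRT: V₁ = nRT₁/P₁ = 4.376 L.
P constant ⇒ V ∝ T: P₂ = P₁; T₂ = T₁·(V₂/V₁) = 519.2 K.
Adiabatic (γ = 1.67), T V^(γ−1) and P V^γ constant: P₃ = P₂·(T₃/T₂)^(γ/(γ−1)) = 0.1466 atm; V₃ = V₂·(T₂/T₃)^(1/(γ−1)) = 17.52 L.
V constant ⇒ P ∝ T: V₄ = V₃; T₄ = T₃·(P₄/P₃) = 389.5 K.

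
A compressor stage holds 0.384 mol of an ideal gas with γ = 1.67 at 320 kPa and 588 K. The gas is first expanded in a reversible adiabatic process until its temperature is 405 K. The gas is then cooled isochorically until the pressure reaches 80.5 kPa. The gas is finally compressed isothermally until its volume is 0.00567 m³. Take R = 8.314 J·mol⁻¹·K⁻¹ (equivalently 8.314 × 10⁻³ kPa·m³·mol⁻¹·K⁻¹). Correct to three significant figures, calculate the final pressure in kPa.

From PV = nRT: V₁ = nRT₁/P₁ = 0.005866 m³.
Reversible adiabatic, γ = 1.67: P₂ = P₁·(T₂/T₁)^(γ/(γ−1)) = 126.3 kPa; V₂ = V₁·(T₁/T₂)^(1/(γ−1)) = 0.01023 m³.
V constant ⇒ P ∝ T: V₃ = V₂; T₃ = T₂·(P₃/P₂) = 258.0 K.
Isothermal, so P V is constant: T₄ = T₃; P₄ = P₃·(V₃/V₄) = 145.3 kPa.

P₄ ≈ 145 kPa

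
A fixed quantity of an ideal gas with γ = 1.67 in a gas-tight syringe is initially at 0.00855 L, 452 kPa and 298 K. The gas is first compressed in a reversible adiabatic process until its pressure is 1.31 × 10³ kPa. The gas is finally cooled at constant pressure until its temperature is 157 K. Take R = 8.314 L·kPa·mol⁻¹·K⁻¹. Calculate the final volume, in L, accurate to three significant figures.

Reversible adiabatic, γ = 1.67: T₂ = T₁·(P₂/P₁)^((γ−1)/γ) = 456.7 K; V₂ = V₁·(P₁/P₂)^(1/γ) = 0.004521 L.
P constant ⇒ V ∝ T: P₃ = P₂; V₃ = V₂·(T₃/T₂) = 0.001554 L.

V₃ ≈ 0.00155 L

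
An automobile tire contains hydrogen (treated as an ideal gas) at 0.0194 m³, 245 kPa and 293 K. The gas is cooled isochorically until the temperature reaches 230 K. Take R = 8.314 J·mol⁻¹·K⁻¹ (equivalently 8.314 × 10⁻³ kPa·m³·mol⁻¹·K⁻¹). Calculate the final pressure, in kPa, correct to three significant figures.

P₂ ≈ 192 kPa

V constant ⇒ P ∝ T: V₂ = V₁; P₂ = P₁·(T₂/T₁) = 192.3 kPa.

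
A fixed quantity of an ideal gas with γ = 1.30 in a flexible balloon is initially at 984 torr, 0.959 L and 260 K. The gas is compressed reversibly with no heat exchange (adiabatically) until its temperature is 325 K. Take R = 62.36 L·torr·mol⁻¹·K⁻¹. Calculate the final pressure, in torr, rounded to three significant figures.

P₂ ≈ 2.59e+03 torr

Adiabatic (γ = 1.30), T V^(γ−1) and P V^γ constant: P₂ = P₁·(T₂/T₁)^(γ/(γ−1)) = 2588 torr; V₂ = V₁·(T₁/T₂)^(1/(γ−1)) = 0.4558 L.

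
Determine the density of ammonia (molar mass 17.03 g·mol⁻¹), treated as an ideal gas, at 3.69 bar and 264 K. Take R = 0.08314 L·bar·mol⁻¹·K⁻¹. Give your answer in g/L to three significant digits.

ρ ≈ 2.86 g/L

ρ = PM/(RT) = (3.69 × 17.03) / (0.08314 × 264.0)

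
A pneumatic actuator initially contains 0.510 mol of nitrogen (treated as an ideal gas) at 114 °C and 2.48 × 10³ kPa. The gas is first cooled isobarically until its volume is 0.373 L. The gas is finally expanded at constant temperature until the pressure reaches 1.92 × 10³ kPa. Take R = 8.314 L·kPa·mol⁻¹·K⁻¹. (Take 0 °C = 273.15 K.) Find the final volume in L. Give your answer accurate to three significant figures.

Convert: T₁ = 387.1 K.
From PV = nRT: V₁ = nRT₁/P₁ = 0.6619 L.
Isobaric, so V/T is constant: P₂ = P₁; T₂ = T₁·(V₂/V₁) = 218.2 K.
Isothermal, so P V is constant: T₃ = T₂; V₃ = V₂·(P₂/P₃) = 0.4818 L.

V₃ ≈ 0.482 L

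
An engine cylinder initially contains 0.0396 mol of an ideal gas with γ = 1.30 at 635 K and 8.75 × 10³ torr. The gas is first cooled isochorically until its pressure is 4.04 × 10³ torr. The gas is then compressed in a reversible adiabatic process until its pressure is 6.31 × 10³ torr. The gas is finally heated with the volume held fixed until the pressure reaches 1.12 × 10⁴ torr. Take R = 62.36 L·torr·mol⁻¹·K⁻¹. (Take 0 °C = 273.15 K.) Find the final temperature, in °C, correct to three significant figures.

T₄ ≈ 304 °C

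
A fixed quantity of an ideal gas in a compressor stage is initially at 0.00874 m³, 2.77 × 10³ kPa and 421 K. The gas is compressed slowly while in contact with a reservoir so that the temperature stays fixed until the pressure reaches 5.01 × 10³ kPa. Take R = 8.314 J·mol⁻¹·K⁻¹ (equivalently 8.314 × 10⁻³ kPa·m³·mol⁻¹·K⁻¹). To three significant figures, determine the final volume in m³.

V₂ ≈ 0.00483 m³

Isothermal, so P V is constant: T₂ = T₁; V₂ = V₁·(P₁/P₂) = 0.004832 m³.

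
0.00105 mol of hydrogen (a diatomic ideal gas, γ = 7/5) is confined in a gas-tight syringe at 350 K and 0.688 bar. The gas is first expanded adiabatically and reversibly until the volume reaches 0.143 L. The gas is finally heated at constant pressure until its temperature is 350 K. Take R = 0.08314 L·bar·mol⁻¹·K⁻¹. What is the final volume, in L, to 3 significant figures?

From PV = nRT: V₁ = nRT₁/P₁ = 0.04441 L.
Reversible adiabatic, γ = 7/5: T₂ = T₁·(V₁/V₂)^(γ−1) = 219.2 K; P₂ = P₁·(V₁/V₂)^γ = 0.1338 bar.
P constant ⇒ V ∝ T: P₃ = P₂; V₃ = V₂·(T₃/T₂) = 0.2283 L.

V₃ ≈ 0.228 L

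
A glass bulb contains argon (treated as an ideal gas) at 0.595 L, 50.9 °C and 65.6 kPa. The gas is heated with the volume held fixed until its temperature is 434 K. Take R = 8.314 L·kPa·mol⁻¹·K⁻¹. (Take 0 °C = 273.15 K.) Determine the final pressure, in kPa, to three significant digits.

P₂ ≈ 87.9 kPa

Convert: T₁ = 324.0 K.
V constant ⇒ P ∝ T: V₂ = V₁; P₂ = P₁·(T₂/T₁) = 87.86 kPa.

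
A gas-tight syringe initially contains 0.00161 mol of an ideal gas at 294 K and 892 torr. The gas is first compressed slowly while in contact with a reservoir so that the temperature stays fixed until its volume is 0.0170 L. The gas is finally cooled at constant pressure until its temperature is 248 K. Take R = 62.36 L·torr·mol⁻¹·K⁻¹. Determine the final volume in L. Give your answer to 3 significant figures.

V₃ ≈ 0.0143 L

From PV = nRT: V₁ = nRT₁/P₁ = 0.03309 L.
Isothermal, so P V is constant: T₂ = T₁; P₂ = P₁·(V₁/V₂) = 1736 torr.
Isobaric, so V/T is constant: P₃ = P₂; V₃ = V₂·(T₃/T₂) = 0.01434 L.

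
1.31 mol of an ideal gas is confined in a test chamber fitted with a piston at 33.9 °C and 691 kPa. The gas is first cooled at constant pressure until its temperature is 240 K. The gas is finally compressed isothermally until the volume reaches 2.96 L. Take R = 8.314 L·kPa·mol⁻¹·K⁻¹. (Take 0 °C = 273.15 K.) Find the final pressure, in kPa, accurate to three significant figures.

P₃ ≈ 883 kPa

Convert: T₁ = 307.0 K.
From PV = nRT: V₁ = nRT₁/P₁ = 4.840 L.
P constant ⇒ V ∝ T: P₂ = P₁; V₂ = V₁·(T₂/T₁) = 3.783 L.
Isothermal, so P V is constant: T₃ = T₂; P₃ = P₂·(V₂/V₃) = 883.1 kPa.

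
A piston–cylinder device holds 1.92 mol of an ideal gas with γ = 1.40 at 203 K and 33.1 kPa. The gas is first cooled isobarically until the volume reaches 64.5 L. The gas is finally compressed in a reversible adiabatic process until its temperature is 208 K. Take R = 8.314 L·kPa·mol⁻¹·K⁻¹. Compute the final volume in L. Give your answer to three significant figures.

V₃ ≈ 21.4 L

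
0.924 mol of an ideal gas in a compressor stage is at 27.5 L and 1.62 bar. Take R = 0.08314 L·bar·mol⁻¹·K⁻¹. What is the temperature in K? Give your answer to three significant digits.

T ≈ 580 K

PV = nRT ⇒ T = PV/(nR) = (1.62 × 27.5) / (0.924 × 0.08314)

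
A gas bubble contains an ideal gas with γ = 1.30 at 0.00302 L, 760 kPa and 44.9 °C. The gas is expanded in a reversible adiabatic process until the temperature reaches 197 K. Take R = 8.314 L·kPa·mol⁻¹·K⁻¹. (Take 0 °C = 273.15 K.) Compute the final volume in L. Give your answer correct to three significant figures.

Convert: T₁ = 318.0 K.
Adiabatic (γ = 1.30), T V^(γ−1) and P V^γ constant: P₂ = P₁·(T₂/T₁)^(γ/(γ−1)) = 95.36 kPa; V₂ = V₁·(T₁/T₂)^(1/(γ−1)) = 0.01491 L.

V₂ ≈ 0.0149 L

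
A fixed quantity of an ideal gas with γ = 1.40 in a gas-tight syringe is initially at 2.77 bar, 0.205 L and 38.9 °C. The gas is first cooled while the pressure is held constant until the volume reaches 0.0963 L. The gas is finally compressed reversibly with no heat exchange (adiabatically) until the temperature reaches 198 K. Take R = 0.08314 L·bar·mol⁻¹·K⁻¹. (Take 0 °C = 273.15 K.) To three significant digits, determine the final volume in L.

V₃ ≈ 0.0454 L

Convert: T₁ = 312.0 K.
Isobaric, so V/T is constant: P₂ = P₁; T₂ = T₁·(V₂/V₁) = 146.6 K.
Adiabatic (γ = 1.40), T V^(γ−1) and P V^γ constant: P₃ = P₂·(T₃/T₂)^(γ/(γ−1)) = 7.934 bar; V₃ = V₂·(T₂/T₃)^(1/(γ−1)) = 0.04542 L.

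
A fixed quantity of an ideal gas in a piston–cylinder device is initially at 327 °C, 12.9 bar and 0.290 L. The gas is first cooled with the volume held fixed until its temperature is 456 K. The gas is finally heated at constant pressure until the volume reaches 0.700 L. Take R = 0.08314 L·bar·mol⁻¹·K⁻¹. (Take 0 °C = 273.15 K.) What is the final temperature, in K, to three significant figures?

Convert: T₁ = 600.1 K.
V constant ⇒ P ∝ T: V₂ = V₁; P₂ = P₁·(T₂/T₁) = 9.802 bar.
Isobaric, so V/T is constant: P₃ = P₂; T₃ = T₂·(V₃/V₂) = 1101 K.

T₃ ≈ 1.10e+03 K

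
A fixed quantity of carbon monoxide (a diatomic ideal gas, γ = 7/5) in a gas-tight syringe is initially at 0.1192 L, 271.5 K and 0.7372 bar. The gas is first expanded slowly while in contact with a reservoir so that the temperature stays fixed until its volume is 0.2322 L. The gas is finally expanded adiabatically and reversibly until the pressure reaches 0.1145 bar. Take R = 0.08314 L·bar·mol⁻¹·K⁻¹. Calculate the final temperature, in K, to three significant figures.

T constant ⇒ Boyle's law P V = const: T₂ = T₁; P₂ = P₁·(V₁/V₂) = 0.3784 bar.
Adiabatic (γ = 7/5), T V^(γ−1) and P V^γ constant: T₃ = T₂·(P₃/P₂)^((γ−1)/γ) = 192.9 K; V₃ = V₂·(P₂/P₃)^(1/γ) = 0.5454 L.

T₃ ≈ 193 K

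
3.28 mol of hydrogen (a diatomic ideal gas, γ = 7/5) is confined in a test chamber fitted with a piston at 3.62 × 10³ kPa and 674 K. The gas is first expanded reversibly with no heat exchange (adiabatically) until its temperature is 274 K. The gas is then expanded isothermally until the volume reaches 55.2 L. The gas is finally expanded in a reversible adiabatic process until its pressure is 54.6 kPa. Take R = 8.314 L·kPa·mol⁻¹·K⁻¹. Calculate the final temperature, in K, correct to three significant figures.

From PV = nRT: V₁ = nRT₁/P₁ = 5.077 L.
Adiabatic (γ = 7/5), T V^(γ−1) and P V^γ constant: P₂ = P₁·(T₂/T₁)^(γ/(γ−1)) = 155.1 kPa; V₂ = V₁·(T₁/T₂)^(1/(γ−1)) = 48.18 L.
Isothermal, so P V is constant: T₃ = T₂; P₃ = P₂·(V₂/V₃) = 135.4 kPa.
Reversible adiabatic, γ = 7/5: T₄ = T₃·(P₄/P₃)^((γ−1)/γ) = 211.4 K; V₄ = V₃·(P₃/P₄)^(1/γ) = 105.6 L.

T₄ ≈ 211 K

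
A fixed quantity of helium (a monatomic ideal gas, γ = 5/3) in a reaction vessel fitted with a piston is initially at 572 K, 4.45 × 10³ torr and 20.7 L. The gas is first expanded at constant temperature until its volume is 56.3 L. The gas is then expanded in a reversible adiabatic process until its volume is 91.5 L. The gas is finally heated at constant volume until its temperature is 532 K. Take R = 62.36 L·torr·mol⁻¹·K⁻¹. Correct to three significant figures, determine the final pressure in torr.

T constant ⇒ Boyle's law P V = const: T₂ = T₁; P₂ = P₁·(V₁/V₂) = 1636 torr.
Reversible adiabatic, γ = 5/3: T₃ = T₂·(V₂/V₃)^(γ−1) = 413.8 K; P₃ = P₂·(V₂/V₃)^γ = 728.3 torr.
V constant ⇒ P ∝ T: V₄ = V₃; P₄ = P₃·(T₄/T₃) = 936.3 torr.

P₄ ≈ 936 torr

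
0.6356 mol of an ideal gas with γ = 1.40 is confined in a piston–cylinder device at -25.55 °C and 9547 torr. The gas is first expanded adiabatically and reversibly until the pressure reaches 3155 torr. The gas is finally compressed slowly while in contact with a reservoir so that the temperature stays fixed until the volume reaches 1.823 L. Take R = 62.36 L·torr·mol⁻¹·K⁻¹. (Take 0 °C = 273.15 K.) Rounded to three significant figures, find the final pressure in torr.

P₃ ≈ 3.92e+03 torr

Convert: T₁ = 247.6 K.
From PV = nRT: V₁ = nRT₁/P₁ = 1.028 L.
Adiabatic (γ = 1.40), T V^(γ−1) and P V^γ constant: T₂ = T₁·(P₂/P₁)^((γ−1)/γ) = 180.5 K; V₂ = V₁·(P₁/P₂)^(1/γ) = 2.267 L.
Isothermal, so P V is constant: T₃ = T₂; P₃ = P₂·(V₂/V₃) = 3923 torr.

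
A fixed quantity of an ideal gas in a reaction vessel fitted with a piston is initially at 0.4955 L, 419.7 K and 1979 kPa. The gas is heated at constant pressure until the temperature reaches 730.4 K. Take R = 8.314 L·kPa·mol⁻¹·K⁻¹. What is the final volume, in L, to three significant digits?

V₂ ≈ 0.862 L

Isobaric, so V/T is constant: P₂ = P₁; V₂ = V₁·(T₂/T₁) = 0.8623 L.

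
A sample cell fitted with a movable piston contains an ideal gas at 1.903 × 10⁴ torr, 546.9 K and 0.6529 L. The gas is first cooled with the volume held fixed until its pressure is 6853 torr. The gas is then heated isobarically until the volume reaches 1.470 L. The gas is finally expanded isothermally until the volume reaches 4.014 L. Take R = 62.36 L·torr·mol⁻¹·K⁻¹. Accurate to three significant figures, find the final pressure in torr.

P₄ ≈ 2.51e+03 torr

Isochoric, so P/T is constant: V₂ = V₁; T₂ = T₁·(P₂/P₁) = 196.9 K.
P constant ⇒ V ∝ T: P₃ = P₂; T₃ = T₂·(V₃/V₂) = 443.4 K.
Isothermal, so P V is constant: T₄ = T₃; P₄ = P₃·(V₃/V₄) = 2510 torr.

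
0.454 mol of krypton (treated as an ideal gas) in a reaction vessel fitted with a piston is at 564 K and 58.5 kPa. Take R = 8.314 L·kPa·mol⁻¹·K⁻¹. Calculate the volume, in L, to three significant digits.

PV = nRT ⇒ V = nRT/P = (0.454 × 8.314 × 564) / 58.5

V ≈ 36.4 L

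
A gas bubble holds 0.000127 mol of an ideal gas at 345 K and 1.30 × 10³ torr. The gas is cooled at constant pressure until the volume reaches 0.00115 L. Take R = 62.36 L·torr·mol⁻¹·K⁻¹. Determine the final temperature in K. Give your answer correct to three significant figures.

T₂ ≈ 189 K

From PV = nRT: V₁ = nRT₁/P₁ = 0.002102 L.
P constant ⇒ V ∝ T: P₂ = P₁; T₂ = T₁·(V₂/V₁) = 188.8 K.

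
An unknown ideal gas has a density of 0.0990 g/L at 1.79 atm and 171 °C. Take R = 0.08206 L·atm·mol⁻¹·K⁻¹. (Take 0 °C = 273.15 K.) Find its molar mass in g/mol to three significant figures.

M ≈ 2.02 g/mol

ρ = PM/(RT) ⇒ M = ρRT/P = (0.0990 × 0.08206 × 444.1) / 1.79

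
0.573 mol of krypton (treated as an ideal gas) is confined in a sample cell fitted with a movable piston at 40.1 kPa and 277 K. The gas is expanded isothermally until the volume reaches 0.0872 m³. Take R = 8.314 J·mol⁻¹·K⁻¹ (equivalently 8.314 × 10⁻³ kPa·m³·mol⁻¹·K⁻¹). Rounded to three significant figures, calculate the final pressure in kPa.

From PV = nRT: V₁ = nRT₁/P₁ = 0.03291 m³.
Isothermal, so P V is constant: T₂ = T₁; P₂ = P₁·(V₁/V₂) = 15.13 kPa.

P₂ ≈ 15.1 kPa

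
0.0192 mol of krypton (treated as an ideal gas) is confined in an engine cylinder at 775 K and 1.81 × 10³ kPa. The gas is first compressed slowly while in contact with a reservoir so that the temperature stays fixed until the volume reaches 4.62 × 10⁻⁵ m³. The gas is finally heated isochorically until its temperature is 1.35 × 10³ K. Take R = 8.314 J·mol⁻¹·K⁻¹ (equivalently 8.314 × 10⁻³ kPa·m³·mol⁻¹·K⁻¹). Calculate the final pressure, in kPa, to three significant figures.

P₃ ≈ 4.66e+03 kPa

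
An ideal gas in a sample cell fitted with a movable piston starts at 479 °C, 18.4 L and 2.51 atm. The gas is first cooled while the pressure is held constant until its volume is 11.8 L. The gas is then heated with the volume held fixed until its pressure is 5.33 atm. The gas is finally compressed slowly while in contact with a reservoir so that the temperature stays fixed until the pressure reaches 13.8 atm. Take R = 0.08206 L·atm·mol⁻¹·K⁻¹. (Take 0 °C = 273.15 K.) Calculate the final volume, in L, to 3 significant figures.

Convert: T₁ = 752.1 K.
P constant ⇒ V ∝ T: P₂ = P₁; T₂ = T₁·(V₂/V₁) = 482.4 K.
Isochoric, so P/T is constant: V₃ = V₂; T₃ = T₂·(P₃/P₂) = 1024 K.
Isothermal, so P V is constant: T₄ = T₃; V₄ = V₃·(P₃/P₄) = 4.558 L.

V₄ ≈ 4.56 L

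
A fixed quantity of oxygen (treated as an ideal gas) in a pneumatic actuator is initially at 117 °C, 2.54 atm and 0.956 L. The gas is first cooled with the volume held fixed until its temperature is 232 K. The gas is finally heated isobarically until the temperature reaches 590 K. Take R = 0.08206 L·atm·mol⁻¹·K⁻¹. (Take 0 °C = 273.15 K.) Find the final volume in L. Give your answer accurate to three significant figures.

Convert: T₁ = 390.1 K.
V constant ⇒ P ∝ T: V₂ = V₁; P₂ = P₁·(T₂/T₁) = 1.510 atm.
P constant ⇒ V ∝ T: P₃ = P₂; V₃ = V₂·(T₃/T₂) = 2.431 L.

V₃ ≈ 2.43 L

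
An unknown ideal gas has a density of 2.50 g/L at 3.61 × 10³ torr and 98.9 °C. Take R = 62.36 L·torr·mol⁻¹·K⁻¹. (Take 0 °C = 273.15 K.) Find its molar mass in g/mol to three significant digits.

ρ = PM/(RT) ⇒ M = ρRT/P = (2.50 × 62.36 × 372.0) / 3.61e+03

M ≈ 16.1 g/mol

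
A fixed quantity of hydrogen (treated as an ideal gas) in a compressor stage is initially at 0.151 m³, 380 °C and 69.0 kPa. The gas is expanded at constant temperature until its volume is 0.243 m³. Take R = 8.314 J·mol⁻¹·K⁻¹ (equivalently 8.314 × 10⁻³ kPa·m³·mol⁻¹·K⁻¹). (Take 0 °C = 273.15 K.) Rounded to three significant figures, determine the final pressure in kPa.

P₂ ≈ 42.9 kPa

Convert: T₁ = 653.1 K.
T constant ⇒ Boyle's law P V = const: T₂ = T₁; P₂ = P₁·(V₁/V₂) = 42.88 kPa.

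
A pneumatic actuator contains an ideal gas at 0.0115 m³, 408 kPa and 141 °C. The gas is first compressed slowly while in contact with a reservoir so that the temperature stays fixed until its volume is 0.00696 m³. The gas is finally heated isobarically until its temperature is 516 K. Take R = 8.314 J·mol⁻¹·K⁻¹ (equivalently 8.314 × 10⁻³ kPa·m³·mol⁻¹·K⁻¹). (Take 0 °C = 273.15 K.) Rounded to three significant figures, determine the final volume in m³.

Convert: T₁ = 414.1 K.
Isothermal, so P V is constant: T₂ = T₁; P₂ = P₁·(V₁/V₂) = 674.1 kPa.
Isobaric, so V/T is constant: P₃ = P₂; V₃ = V₂·(T₃/T₂) = 0.008672 m³.

V₃ ≈ 0.00867 m³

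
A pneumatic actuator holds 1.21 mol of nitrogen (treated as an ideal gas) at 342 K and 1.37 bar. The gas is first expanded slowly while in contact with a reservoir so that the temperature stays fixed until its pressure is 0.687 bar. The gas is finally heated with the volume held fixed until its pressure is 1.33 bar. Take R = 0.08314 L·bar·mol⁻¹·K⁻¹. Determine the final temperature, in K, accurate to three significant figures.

T₃ ≈ 662 K

From PV = nRT: V₁ = nRT₁/P₁ = 25.11 L.
T constant ⇒ Boyle's law P V = const: T₂ = T₁; V₂ = V₁·(P₁/P₂) = 50.08 L.
V constant ⇒ P ∝ T: V₃ = V₂; T₃ = T₂·(P₃/P₂) = 662.1 K.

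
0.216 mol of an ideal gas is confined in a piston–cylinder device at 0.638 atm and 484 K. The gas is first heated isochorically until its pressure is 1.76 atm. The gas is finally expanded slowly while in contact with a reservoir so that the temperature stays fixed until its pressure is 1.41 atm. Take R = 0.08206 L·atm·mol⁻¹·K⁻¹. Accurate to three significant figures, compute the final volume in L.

From PV = nRT: V₁ = nRT₁/P₁ = 13.45 L.
V constant ⇒ P ∝ T: V₂ = V₁; T₂ = T₁·(P₂/P₁) = 1335 K.
Isothermal, so P V is constant: T₃ = T₂; V₃ = V₂·(P₂/P₃) = 16.78 L.

V₃ ≈ 16.8 L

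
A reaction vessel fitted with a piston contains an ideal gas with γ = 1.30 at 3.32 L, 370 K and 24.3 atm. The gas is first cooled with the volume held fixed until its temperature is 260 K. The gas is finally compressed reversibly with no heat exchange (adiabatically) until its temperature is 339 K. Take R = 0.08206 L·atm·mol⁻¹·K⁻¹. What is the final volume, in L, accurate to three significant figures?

Isochoric, so P/T is constant: V₂ = V₁; P₂ = P₁·(T₂/T₁) = 17.08 atm.
Adiabatic (γ = 1.30), T V^(γ−1) and P V^γ constant: P₃ = P₂·(T₃/T₂)^(γ/(γ−1)) = 53.91 atm; V₃ = V₂·(T₂/T₃)^(1/(γ−1)) = 1.371 L.

V₃ ≈ 1.37 L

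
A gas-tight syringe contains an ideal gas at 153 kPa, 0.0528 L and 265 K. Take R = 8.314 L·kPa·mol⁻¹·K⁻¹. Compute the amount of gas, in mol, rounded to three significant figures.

n ≈ 0.00367 mol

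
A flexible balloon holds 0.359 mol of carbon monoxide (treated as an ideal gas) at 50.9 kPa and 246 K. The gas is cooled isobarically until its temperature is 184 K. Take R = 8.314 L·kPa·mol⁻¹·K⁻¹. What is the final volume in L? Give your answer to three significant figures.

V₂ ≈ 10.8 L

From PV = nRT: V₁ = nRT₁/P₁ = 14.43 L.
P constant ⇒ V ∝ T: P₂ = P₁; V₂ = V₁·(T₂/T₁) = 10.79 L.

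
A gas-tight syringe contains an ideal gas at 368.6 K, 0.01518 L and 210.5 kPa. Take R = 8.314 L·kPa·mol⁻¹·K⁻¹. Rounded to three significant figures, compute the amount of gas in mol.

PV = nRT ⇒ n = PV/(RT) = (210.5 × 0.01518) / (8.314 × 368.6)

n ≈ 0.00104 mol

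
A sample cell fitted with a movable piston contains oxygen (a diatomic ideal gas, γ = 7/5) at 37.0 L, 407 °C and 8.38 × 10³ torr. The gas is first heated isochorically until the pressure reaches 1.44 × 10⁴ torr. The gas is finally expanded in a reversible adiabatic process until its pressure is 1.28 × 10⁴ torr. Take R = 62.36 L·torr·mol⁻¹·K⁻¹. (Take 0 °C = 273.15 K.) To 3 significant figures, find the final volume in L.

Convert: T₁ = 680.1 K.
V constant ⇒ P ∝ T: V₂ = V₁; T₂ = T₁·(P₂/P₁) = 1169 K.
Reversible adiabatic, γ = 7/5: T₃ = T₂·(P₃/P₂)^((γ−1)/γ) = 1130 K; V₃ = V₂·(P₂/P₃)^(1/γ) = 40.25 L.

V₃ ≈ 40.2 L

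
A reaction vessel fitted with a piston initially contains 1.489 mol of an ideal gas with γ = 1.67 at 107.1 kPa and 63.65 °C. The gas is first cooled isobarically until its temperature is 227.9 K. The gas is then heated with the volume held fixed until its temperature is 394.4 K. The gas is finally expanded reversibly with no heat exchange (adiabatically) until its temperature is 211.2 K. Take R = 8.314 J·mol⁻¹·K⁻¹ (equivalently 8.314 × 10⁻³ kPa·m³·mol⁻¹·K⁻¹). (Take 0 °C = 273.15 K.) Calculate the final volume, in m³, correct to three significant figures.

V₄ ≈ 0.0669 m³

Convert: T₁ = 336.8 K.
From PV = nRT: V₁ = nRT₁/P₁ = 0.03893 m³.
Isobaric, so V/T is constant: P₂ = P₁; V₂ = V₁·(T₂/T₁) = 0.02634 m³.
V constant ⇒ P ∝ T: V₃ = V₂; P₃ = P₂·(T₃/T₂) = 185.3 kPa.
Reversible adiabatic, γ = 1.67: P₄ = P₃·(T₄/T₃)^(γ/(γ−1)) = 39.07 kPa; V₄ = V₃·(T₃/T₄)^(1/(γ−1)) = 0.06691 m³.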